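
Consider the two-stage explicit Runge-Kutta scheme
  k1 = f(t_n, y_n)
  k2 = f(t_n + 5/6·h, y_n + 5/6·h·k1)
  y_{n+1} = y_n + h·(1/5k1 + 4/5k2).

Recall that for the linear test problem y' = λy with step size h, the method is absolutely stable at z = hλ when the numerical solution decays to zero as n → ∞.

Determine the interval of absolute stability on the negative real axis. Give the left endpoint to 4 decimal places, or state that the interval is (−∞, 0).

Test eqn y'=λy, z=hλ:
  k1=λy_n ⇒ h·k1=z·y_n;  k2=λ(1+5/6z)y_n ⇒ h·k2=z(1+5/6z)y_n
  y_{n+1}/y_n = 1 + 1/5z + 4/5z(1+5/6z) = 1 + z + 2/3z²
  R(z) = 1 + z + 2/3z².

Boundary: |R(x)|=1, x<0.
x=-1.05: |R|=0.6850
R=1: x+2/3x²=0 ⇒ x=−3/2=-1.5000; min R=1−1/(4·2/3)=0.6250>−1
Confirm numerically:
  x=-1.379: |R|=0.88876 <1
  x=-1.340: |R|=0.85707 <1
  x=-0.942: |R|=0.64958 <1
  x=-0.619: |R|=0.63644 <1
  x=-2.022: |R|=1.70366 >1
  x=-1.906: |R|=1.51589 >1
  x=-1.823: |R|=1.39255 >1
Stable set (-1.5000, 0).

(-1.5000, 0).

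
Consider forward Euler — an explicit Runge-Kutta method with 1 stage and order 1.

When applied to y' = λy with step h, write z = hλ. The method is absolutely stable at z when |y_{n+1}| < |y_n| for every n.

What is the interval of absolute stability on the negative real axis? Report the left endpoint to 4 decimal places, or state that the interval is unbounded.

(-2.0000, 0).

With y'=λy (z=hλ):
  order 1, 1-stage ⇒ R(z)=1+z
  (e.g. R(-0.33)=0.67000, |R|=0.67000)

Solve |R(x)|<1 on ℝ⁻.
x=-0.33: |R|=0.6700
|R(-1.56)|=0.5600 |R(-0.95)|=0.0500 |R(-0.81)|=0.1900
Bisect:
  x_lo=-2.6458 |R|=1.6458  x_hi=-0.3104 |R|=0.6896
  mid=-1.47808 |R|=0.47808 →hi
  mid=-2.06193 |R|=1.06193 →lo
  mid=-1.77000 |R|=0.77000 →hi
  mid=-1.91597 |R|=0.91597 →hi
  mid=-1.98895 |R|=0.98895 →hi
  mid=-2.02544 |R|=1.02544 →lo
  mid=-2.00720 |R|=1.00720 →lo
  mid=-1.99807 |R|=0.99807 →hi
  ...
  [-2.00007,-1.99993] ⇒ x*=-2.0000
So |R|<1 on (-2.0000, 0).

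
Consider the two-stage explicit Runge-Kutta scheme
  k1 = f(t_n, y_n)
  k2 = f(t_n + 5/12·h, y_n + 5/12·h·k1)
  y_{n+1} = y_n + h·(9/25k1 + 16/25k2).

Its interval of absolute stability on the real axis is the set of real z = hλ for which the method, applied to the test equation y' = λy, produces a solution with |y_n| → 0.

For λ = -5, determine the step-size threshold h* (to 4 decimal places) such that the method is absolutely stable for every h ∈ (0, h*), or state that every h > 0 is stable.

Set f=λy, z=hλ:
  k1=λy_n ⇒ h·k1=z·y_n;  k2=λ(1+5/12z)y_n ⇒ h·k2=z(1+5/12z)y_n
  y_{n+1}/y_n = 1 + 9/25z + 16/25z(1+5/12z) = 1 + z + 4/15z²
  R(z) = 1 + z + 4/15z².

Need |R(x)|<1, x<0.
x=-1.26: |R|=0.1634
R=1: x+4/15x²=0 ⇒ x=−15/4=-3.7500; min R=1−1/(4·4/15)=0.0625>−1
Confirm numerically:
  x=-3.648: |R|=0.90077 <1
  x=-3.142: |R|=0.49058 <1
  x=-2.323: |R|=0.11602 <1
  x=-2.030: |R|=0.06891 <1
  x=-3.933: |R|=1.19193 >1
  x=-3.845: |R|=1.09741 >1
  x=-3.821: |R|=1.07234 >1
So |R|<1 on (-3.7500, 0).

(-3.7500,0); λ=-5 ⇒ h* = (15/4)/5 = 0.7500.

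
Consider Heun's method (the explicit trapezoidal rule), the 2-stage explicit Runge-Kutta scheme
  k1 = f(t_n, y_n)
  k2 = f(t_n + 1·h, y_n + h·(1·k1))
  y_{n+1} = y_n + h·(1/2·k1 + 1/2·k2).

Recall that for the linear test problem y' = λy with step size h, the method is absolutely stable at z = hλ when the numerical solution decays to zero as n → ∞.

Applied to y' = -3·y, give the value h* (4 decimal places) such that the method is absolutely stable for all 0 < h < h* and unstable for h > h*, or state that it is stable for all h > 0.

(-2.0000,0); λ=-3 ⇒ h* = 0.6667.

On y'=λy, z=hλ:
  order 2, 2-stage ⇒ R(z)=1+z+z^2/2
  (e.g. R(-0.92)=0.50320, |R|=0.50320)

Solve |R(x)|<1 on ℝ⁻.
x=-0.92: |R|=0.5032
|R(-1.75)|=0.7812 |R(-1.2)|=0.5200 |R(-0.63)|=0.5684
Bisect:
  x_lo=-2.7217 |R|=1.9821  x_hi=-0.0856 |R|=0.9180
  mid=-1.40366 |R|=0.58147 →hi
  mid=-2.06266 |R|=1.06463 →lo
  mid=-1.73316 |R|=0.76876 →hi
  mid=-1.89791 |R|=0.90312 →hi
  mid=-1.98029 |R|=0.98048 →hi
  mid=-2.02148 |R|=1.02171 →lo
  mid=-2.00088 |R|=1.00088 →lo
  ...
  [-2.00008,-1.99992] ⇒ x*=-2.0000
Interval (-2.0000, 0).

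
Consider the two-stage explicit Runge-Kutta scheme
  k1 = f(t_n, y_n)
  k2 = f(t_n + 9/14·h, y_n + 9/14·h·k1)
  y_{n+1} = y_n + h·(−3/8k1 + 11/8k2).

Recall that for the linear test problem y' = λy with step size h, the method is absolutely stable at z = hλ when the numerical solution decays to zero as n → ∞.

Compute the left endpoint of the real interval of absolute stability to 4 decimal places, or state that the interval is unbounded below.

On y'=λy, z=hλ:
  k1=λy_n ⇒ h·k1=z·y_n;  k2=λ(1+9/14z)y_n ⇒ h·k2=z(1+9/14z)y_n
  y_{n+1}/y_n = 1 − 3/8z + 11/8z(1+9/14z) = 1 + z + 99/112z²
  Hence R(z) = 1 + z + 99/112z².

Boundary: |R(x)|=1, x<0.
x=-1.74: |R|=1.9362
R=1: x+99/112x²=0 ⇒ x=−112/99=-1.1313; min R=1−1/(4·99/112)=0.7172>−1
Confirm numerically:
  x=-0.673: |R|=0.72736 <1
  x=-0.517: |R|=0.71926 <1
  x=-0.501: |R|=0.72087 <1
  x=-1.374: |R|=1.29475 >1
  x=-1.281: |R|=1.16949 >1
  x=-1.178: |R|=1.04861 >1
Interval (-1.1313, 0).

left endpoint -1.1313.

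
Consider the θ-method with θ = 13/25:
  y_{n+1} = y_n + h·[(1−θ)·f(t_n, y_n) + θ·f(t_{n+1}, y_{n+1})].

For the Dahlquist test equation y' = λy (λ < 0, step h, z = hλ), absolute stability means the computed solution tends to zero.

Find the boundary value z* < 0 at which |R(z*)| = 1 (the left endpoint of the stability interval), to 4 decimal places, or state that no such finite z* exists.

interval (−∞, 0).

Set f=λy, z=hλ:
  y_{n+1} = y_n + z·[12/25·y_n + 13/25·y_{n+1}] ⇒ (1 − 13/25z)y_{n+1} = (1 + 12/25z)y_n
  R(z) = (1 + 12/25z)/(1 − 13/25z).

Boundary: |R(x)|=1, x<0.
x=-1.14: |R|=0.2843
x=-2: |R|=0.0196
x=-10: |R|=0.6129
x=-100: |R|=0.8868
θ=13/25≥1/2 ⇒ |1+12/25x|<|1−13/25x| ∀x<0 ⇒ stable on all of ℝ⁻.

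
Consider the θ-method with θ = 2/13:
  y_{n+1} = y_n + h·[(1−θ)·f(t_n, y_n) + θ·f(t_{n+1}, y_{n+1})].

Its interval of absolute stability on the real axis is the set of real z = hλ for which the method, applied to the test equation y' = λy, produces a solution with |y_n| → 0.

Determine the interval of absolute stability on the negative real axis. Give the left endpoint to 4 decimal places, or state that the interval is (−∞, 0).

On y'=λy, z=hλ:
  y_{n+1} = y_n + z·[11/13·y_n + 2/13·y_{n+1}] ⇒ (1 − 2/13z)y_{n+1} = (1 + 11/13z)y_n
  ⇒ R(z) = (1 + 11/13z)/(1 − 2/13z).

Boundary: |R(x)|=1, x<0.
x=-1.4: |R|=0.1519
R=−1: 1+11/13x = −1+2/13x ⇒ -9/13x=2 ⇒ x=2/(-9/13)=-2.8889
Confirm numerically:
  x=-2.861: |R|=0.98659 <1
  x=-2.105: |R|=0.59006 <1
  x=-1.986: |R|=0.52121 <1
  x=-1.577: |R|=0.26910 <1
  x=-3.488: |R|=1.26992 >1
  x=-3.466: |R|=1.26059 >1
So |R|<1 on (-2.8889, 0).

z∈(-2.8889,0).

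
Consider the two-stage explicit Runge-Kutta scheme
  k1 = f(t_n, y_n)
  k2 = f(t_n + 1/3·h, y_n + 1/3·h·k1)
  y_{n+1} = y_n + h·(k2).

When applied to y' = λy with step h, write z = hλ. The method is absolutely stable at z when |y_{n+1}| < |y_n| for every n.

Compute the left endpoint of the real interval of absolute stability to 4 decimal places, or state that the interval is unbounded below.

With y'=λy (z=hλ):
  k1=λy_n ⇒ h·k1=z·y_n;  k2=λ(1+1/3z)y_n ⇒ h·k2=z(1+1/3z)y_n
  y_{n+1}/y_n = 1 + z(1+1/3z) = 1 + z + 1/3z²
  Hence R(z) = 1 + z + 1/3z².

Need |R(x)|<1, x<0.
x=-1.23: |R|=0.2743
R=1: x+1/3x²=0 ⇒ x=−3=-3.0000; min R=1−1/(4·1/3)=0.2500>−1
Confirm numerically:
  x=-2.813: |R|=0.82466 <1
  x=-2.446: |R|=0.54831 <1
  x=-2.234: |R|=0.42959 <1
  x=-3.495: |R|=1.57668 >1
  x=-3.385: |R|=1.43441 >1
  x=-3.346: |R|=1.38591 >1
Interval (-3.0000, 0).

left endpoint -3.0000.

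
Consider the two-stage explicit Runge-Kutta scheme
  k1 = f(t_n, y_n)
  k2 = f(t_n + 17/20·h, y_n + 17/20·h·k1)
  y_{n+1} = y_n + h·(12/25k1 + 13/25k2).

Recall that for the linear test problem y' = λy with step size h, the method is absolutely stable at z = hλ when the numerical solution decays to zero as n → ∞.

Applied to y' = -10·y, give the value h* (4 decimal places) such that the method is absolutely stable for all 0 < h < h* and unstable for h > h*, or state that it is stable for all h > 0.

(-2.2624,0); λ=-10 ⇒ h* = (500/221)/10 = 0.2262.

On y'=λy, z=hλ:
  k1=λy_n ⇒ h·k1=z·y_n;  k2=λ(1+17/20z)y_n ⇒ h·k2=z(1+17/20z)y_n
  y_{n+1}/y_n = 1 + 12/25z + 13/25z(1+17/20z) = 1 + z + 221/500z²
  R(z) = 1 + z + 221/500z².

Solve |R(x)|<1 on ℝ⁻.
x=-1.2: |R|=0.4365
R=1: x+221/500x²=0 ⇒ x=−500/221=-2.2624; min R=1−1/(4·221/500)=0.4344>−1
Confirm numerically:
  x=-1.971: |R|=0.74610 <1
  x=-1.912: |R|=0.70384 <1
  x=-1.885: |R|=0.68553 <1
  x=-1.037: |R|=0.43831 <1
  x=-2.630: |R|=1.42727 >1
  x=-2.380: |R|=1.12366 >1
Interval (-2.2624, 0).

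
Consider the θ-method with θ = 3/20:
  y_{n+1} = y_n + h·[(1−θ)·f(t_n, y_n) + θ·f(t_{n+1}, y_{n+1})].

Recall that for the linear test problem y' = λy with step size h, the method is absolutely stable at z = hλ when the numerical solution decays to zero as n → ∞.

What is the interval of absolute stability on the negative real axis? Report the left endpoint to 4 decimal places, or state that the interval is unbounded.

(-2.8571, 0).

With y'=λy (z=hλ):
  y_{n+1} = y_n + z·[17/20·y_n + 3/20·y_{n+1}] ⇒ (1 − 3/20z)y_{n+1} = (1 + 17/20z)y_n
  Hence R(z) = (1 + 17/20z)/(1 − 3/20z).

Solve |R(x)|<1 on ℝ⁻.
x=-0.72: |R|=0.3502
R=−1: 1+17/20x = −1+3/20x ⇒ -7/10x=2 ⇒ x=2/(-7/10)=-2.8571
Confirm numerically:
  x=-2.251: |R|=0.68280 <1
  x=-1.322: |R|=0.10323 <1
  x=-1.314: |R|=0.09765 <1
  x=-1.302: |R|=0.08927 <1
  x=-3.301: |R|=1.20781 >1
  x=-3.108: |R|=1.11977 >1
  x=-2.973: |R|=1.05609 >1
Stable set (-2.8571, 0).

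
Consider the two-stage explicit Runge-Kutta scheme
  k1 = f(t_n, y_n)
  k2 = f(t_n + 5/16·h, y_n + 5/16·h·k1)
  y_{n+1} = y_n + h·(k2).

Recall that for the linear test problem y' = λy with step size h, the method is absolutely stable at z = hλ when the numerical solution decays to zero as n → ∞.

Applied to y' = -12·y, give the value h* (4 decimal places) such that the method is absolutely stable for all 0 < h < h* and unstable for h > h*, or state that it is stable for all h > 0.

With y'=λy (z=hλ):
  k1=λy_n ⇒ h·k1=z·y_n;  k2=λ(1+5/16z)y_n ⇒ h·k2=z(1+5/16z)y_n
  y_{n+1}/y_n = 1 + z(1+5/16z) = 1 + z + 5/16z²
  ⇒ R(z) = 1 + z + 5/16z².

Boundary: |R(x)|=1, x<0.
x=-1.12: |R|=0.2720
R=1: x+5/16x²=0 ⇒ x=−16/5=-3.2000; min R=1−1/(4·5/16)=0.2000>−1
Confirm numerically:
  x=-2.042: |R|=0.26105 <1
  x=-1.702: |R|=0.20325 <1
  x=-1.470: |R|=0.20528 <1
  x=-3.451: |R|=1.27069 >1
  x=-3.334: |R|=1.13961 >1
  x=-3.295: |R|=1.09782 >1
So |R|<1 on (-3.2000, 0).

(-3.2000,0); λ=-12 ⇒ h* = (16/5)/12 = 0.2667.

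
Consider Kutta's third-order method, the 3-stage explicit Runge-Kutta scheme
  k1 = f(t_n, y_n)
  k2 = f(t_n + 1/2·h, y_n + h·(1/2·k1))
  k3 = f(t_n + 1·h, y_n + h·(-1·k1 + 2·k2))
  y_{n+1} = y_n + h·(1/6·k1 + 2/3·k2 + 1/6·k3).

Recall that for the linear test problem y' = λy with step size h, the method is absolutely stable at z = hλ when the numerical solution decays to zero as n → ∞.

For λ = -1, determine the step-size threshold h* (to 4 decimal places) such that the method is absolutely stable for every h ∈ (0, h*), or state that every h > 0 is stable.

On y'=λy, z=hλ:
  order 3, 3-stage ⇒ R(z)=1+z+z^2/2+z^3/6
  (e.g. R(-1.3)=0.17883, |R|=0.17883)

Boundary: |R(x)|=1, x<0.
x=-1.3: |R|=0.1788
|R(-1.44)|=0.0991 |R(-1.26)|=0.2004 |R(-1.17)|=0.2475
Bisect:
  x_lo=-3.1128 |R|=2.2950  x_hi=-0.3349 |R|=0.7149
  mid=-1.72387 |R|=0.09182 →hi
  mid=-2.41834 |R|=0.85138 →hi
  mid=-2.76558 |R|=1.46675 →lo
  mid=-2.59196 |R|=1.13507 →lo
  mid=-2.50515 |R|=0.98756 →hi
  mid=-2.54856 |R|=1.05986 →lo
  mid=-2.52685 |R|=1.02335 →lo
  ...
  [-2.51278,-2.51261] ⇒ x*=-2.5127
Interval (-2.5127, 0).

(-2.5127,0); λ=-1 ⇒ h* = 2.5127.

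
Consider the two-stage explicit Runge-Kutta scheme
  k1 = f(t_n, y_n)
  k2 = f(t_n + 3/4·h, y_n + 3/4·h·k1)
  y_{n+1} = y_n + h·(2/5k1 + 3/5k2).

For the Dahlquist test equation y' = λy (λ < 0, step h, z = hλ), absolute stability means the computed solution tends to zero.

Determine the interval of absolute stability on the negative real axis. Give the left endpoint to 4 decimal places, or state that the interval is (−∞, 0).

Test eqn y'=λy, z=hλ:
  k1=λy_n ⇒ h·k1=z·y_n;  k2=λ(1+3/4z)y_n ⇒ h·k2=z(1+3/4z)y_n
  y_{n+1}/y_n = 1 + 2/5z + 3/5z(1+3/4z) = 1 + z + 9/20z²
  R(z) = 1 + z + 9/20z².

Need |R(x)|<1, x<0.
x=-0.67: |R|=0.5320
R=1: x+9/20x²=0 ⇒ x=−20/9=-2.2222; min R=1−1/(4·9/20)=0.4444>−1
Confirm numerically:
  x=-2.122: |R|=0.90430 <1
  x=-1.413: |R|=0.48546 <1
  x=-1.015: |R|=0.44860 <1
  x=-0.976: |R|=0.45266 <1
  x=-2.816: |R|=1.75244 >1
  x=-2.501: |R|=1.31375 >1
So |R|<1 on (-2.2222, 0).

z∈(-2.2222,0).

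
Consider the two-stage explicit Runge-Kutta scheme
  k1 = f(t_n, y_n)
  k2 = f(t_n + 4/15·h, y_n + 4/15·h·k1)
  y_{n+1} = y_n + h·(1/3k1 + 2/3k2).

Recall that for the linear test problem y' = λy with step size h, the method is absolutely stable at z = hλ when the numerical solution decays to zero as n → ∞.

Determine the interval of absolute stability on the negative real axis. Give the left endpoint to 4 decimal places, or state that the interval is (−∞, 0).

With y'=λy (z=hλ):
  k1=λy_n ⇒ h·k1=z·y_n;  k2=λ(1+4/15z)y_n ⇒ h·k2=z(1+4/15z)y_n
  y_{n+1}/y_n = 1 + 1/3z + 2/3z(1+4/15z) = 1 + z + 8/45z²
  Hence R(z) = 1 + z + 8/45z².

Find x<0 with |R(x)|<1.
x=-0.6: |R|=0.4640
R=1: x+8/45x²=0 ⇒ x=−45/8=-5.6250; min R=1−1/(4·8/45)=-0.4062>−1
Confirm numerically:
  x=-5.409: |R|=0.79229 <1
  x=-3.688: |R|=0.26998 <1
  x=-2.591: |R|=0.39753 <1
  x=-6.167: |R|=1.59422 >1
  x=-5.790: |R|=1.16984 >1
  x=-5.684: |R|=1.05962 >1
So |R|<1 on (-5.6250, 0).

z∈(-5.6250,0).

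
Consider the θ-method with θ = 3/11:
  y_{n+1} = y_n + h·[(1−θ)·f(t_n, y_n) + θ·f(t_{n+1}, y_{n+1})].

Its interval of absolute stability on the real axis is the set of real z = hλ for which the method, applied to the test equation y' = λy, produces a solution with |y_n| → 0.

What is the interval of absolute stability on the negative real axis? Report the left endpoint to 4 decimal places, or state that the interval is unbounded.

Set f=λy, z=hλ:
  y_{n+1} = y_n + z·[8/11·y_n + 3/11·y_{n+1}] ⇒ (1 − 3/11z)y_{n+1} = (1 + 8/11z)y_n
  R(z) = (1 + 8/11z)/(1 − 3/11z).

Need |R(x)|<1, x<0.
x=-0.48: |R|=0.5756
R=−1: 1+8/11x = −1+3/11x ⇒ -5/11x=2 ⇒ x=2/(-5/11)=-4.4000
Confirm numerically:
  x=-3.760: |R|=0.85637 <1
  x=-3.232: |R|=0.71782 <1
  x=-3.106: |R|=0.68156 <1
  x=-4.987: |R|=1.11305 >1
  x=-4.938: |R|=1.10421 >1
  x=-4.729: |R|=1.06531 >1
Interval (-4.4000, 0).

z∈(-4.4000,0).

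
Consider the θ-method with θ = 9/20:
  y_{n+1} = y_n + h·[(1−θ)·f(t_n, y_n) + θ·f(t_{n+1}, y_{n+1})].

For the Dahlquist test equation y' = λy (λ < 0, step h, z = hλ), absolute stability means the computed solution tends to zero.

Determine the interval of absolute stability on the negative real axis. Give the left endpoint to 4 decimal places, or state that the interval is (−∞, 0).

(-20.0000, 0).

On y'=λy, z=hλ:
  y_{n+1} = y_n + z·[11/20·y_n + 9/20·y_{n+1}] ⇒ (1 − 9/20z)y_{n+1} = (1 + 11/20z)y_n
  so R(z) = (1 + 11/20z)/(1 − 9/20z).

Find x<0 with |R(x)|<1.
x=-0.7: |R|=0.4677
R=−1: 1+11/20x = −1+9/20x ⇒ -1/10x=2 ⇒ x=2/(-1/10)=-20.0000
Confirm numerically:
  x=-17.972: |R|=0.97768 <1
  x=-9.259: |R|=0.79210 <1
  x=-8.869: |R|=0.77698 <1
  x=-20.575: |R|=1.00560 >1
  x=-20.463: |R|=1.00454 >1
Interval (-20.0000, 0).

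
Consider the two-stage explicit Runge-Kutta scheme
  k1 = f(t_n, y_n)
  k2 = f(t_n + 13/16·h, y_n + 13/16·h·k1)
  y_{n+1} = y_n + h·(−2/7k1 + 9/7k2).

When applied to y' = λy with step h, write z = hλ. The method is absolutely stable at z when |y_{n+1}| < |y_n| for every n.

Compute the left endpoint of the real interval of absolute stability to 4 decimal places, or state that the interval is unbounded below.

Test eqn y'=λy, z=hλ:
  k1=λy_n ⇒ h·k1=z·y_n;  k2=λ(1+13/16z)y_n ⇒ h·k2=z(1+13/16z)y_n
  y_{n+1}/y_n = 1 − 2/7z + 9/7z(1+13/16z) = 1 + z + 117/112z²
  ⇒ R(z) = 1 + z + 117/112z².

Solve |R(x)|<1 on ℝ⁻.
x=-0.82: |R|=0.8824
R=1: x+117/112x²=0 ⇒ x=−112/117=-0.9573; min R=1−1/(4·117/112)=0.7607>−1
Confirm numerically:
  x=-0.804: |R|=0.87127 <1
  x=-0.779: |R|=0.85493 <1
  x=-0.753: |R|=0.83932 <1
  x=-1.538: |R|=1.93304 >1
  x=-1.385: |R|=1.61886 >1
  x=-1.383: |R|=1.61508 >1
Interval (-0.9573, 0).

z* = -0.9573.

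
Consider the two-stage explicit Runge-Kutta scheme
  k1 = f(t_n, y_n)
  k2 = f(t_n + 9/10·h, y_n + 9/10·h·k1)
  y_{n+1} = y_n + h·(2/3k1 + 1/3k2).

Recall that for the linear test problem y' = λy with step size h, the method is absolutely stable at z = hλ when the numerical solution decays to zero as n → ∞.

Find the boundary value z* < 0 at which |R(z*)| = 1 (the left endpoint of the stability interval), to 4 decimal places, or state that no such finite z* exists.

On y'=λy, z=hλ:
  k1=λy_n ⇒ h·k1=z·y_n;  k2=λ(1+9/10z)y_n ⇒ h·k2=z(1+9/10z)y_n
  y_{n+1}/y_n = 1 + 2/3z + 1/3z(1+9/10z) = 1 + z + 3/10z²
  R(z) = 1 + z + 3/10z².

Boundary: |R(x)|=1, x<0.
x=-0.91: |R|=0.3384
R=1: x+3/10x²=0 ⇒ x=−10/3=-3.3333; min R=1−1/(4·3/10)=0.1667>−1
Confirm numerically:
  x=-3.115: |R|=0.79597 <1
  x=-2.354: |R|=0.30839 <1
  x=-1.684: |R|=0.16676 <1
  x=-1.525: |R|=0.17269 <1
  x=-3.788: |R|=1.51668 >1
  x=-3.507: |R|=1.18271 >1
  x=-3.380: |R|=1.04732 >1
Stable set (-3.3333, 0).

left endpoint -3.3333.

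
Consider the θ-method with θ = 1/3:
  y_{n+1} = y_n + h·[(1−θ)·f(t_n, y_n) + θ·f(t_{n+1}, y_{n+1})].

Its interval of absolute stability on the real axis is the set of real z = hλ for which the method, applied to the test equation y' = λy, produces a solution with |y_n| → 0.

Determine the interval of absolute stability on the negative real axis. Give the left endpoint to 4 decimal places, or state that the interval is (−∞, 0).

On y'=λy, z=hλ:
  y_{n+1} = y_n + z·[2/3·y_n + 1/3·y_{n+1}] ⇒ (1 − 1/3z)y_{n+1} = (1 + 2/3z)y_n
  Hence R(z) = (1 + 2/3z)/(1 − 1/3z).

Need |R(x)|<1, x<0.
x=-0.66: |R|=0.4590
R=−1: 1+2/3x = −1+1/3x ⇒ -1/3x=2 ⇒ x=2/(-1/3)=-6.0000
Confirm numerically:
  x=-5.728: |R|=0.96884 <1
  x=-5.314: |R|=0.91749 <1
  x=-4.308: |R|=0.76847 <1
  x=-2.523: |R|=0.37045 <1
  x=-6.487: |R|=1.05133 >1
  x=-6.093: |R|=1.01023 >1
So |R|<1 on (-6.0000, 0).

z∈(-6.0000,0).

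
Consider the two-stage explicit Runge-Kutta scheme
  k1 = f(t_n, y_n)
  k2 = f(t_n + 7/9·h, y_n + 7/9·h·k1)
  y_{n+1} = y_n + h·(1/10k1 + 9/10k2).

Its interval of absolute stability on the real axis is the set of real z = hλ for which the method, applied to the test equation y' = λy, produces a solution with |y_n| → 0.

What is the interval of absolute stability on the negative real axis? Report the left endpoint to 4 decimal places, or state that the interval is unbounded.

z∈(-1.4286,0).

Set f=λy, z=hλ:
  k1=λy_n ⇒ h·k1=z·y_n;  k2=λ(1+7/9z)y_n ⇒ h·k2=z(1+7/9z)y_n
  y_{n+1}/y_n = 1 + 1/10z + 9/10z(1+7/9z) = 1 + z + 7/10z²
  R(z) = 1 + z + 7/10z².

Boundary: |R(x)|=1, x<0.
x=-0.4: |R|=0.7120
R=1: x+7/10x²=0 ⇒ x=−10/7=-1.4286; min R=1−1/(4·7/10)=0.6429>−1
Confirm numerically:
  x=-1.252: |R|=0.84525 <1
  x=-1.014: |R|=0.70574 <1
  x=-0.717: |R|=0.64286 <1
  x=-1.807: |R|=1.47867 >1
  x=-1.728: |R|=1.36219 >1
  x=-1.604: |R|=1.19697 >1
Interval (-1.4286, 0).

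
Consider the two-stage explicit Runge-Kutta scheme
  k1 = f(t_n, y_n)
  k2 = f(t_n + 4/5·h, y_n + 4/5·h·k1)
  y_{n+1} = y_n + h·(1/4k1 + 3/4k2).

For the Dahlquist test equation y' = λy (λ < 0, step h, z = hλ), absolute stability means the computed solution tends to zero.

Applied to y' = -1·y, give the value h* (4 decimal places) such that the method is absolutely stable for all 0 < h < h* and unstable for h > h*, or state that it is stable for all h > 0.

(-1.6667,0); λ=-1 ⇒ h* = (5/3)/1 = 1.6667.

On y'=λy, z=hλ:
  k1=λy_n ⇒ h·k1=z·y_n;  k2=λ(1+4/5z)y_n ⇒ h·k2=z(1+4/5z)y_n
  y_{n+1}/y_n = 1 + 1/4z + 3/4z(1+4/5z) = 1 + z + 3/5z²
  R(z) = 1 + z + 3/5z².

Need |R(x)|<1, x<0.
x=-1.47: |R|=0.8265
R=1: x+3/5x²=0 ⇒ x=−5/3=-1.6667; min R=1−1/(4·3/5)=0.5833>−1
Confirm numerically:
  x=-1.594: |R|=0.93050 <1
  x=-1.346: |R|=0.74103 <1
  x=-0.693: |R|=0.59515 <1
  x=-1.843: |R|=1.19499 >1
  x=-1.804: |R|=1.14865 >1
  x=-1.752: |R|=1.08970 >1
So |R|<1 on (-1.6667, 0).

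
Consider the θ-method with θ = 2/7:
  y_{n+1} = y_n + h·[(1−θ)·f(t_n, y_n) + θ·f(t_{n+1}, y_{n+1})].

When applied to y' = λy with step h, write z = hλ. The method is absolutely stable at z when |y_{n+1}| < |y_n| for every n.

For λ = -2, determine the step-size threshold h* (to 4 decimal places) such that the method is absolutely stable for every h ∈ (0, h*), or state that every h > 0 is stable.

Test eqn y'=λy, z=hλ:
  y_{n+1} = y_n + z·[5/7·y_n + 2/7·y_{n+1}] ⇒ (1 − 2/7z)y_{n+1} = (1 + 5/7z)y_n
  so R(z) = (1 + 5/7z)/(1 − 2/7z).

Boundary: |R(x)|=1, x<0.
x=-0.37: |R|=0.6654
R=−1: 1+5/7x = −1+2/7x ⇒ -3/7x=2 ⇒ x=2/(-3/7)=-4.6667
Confirm numerically:
  x=-3.786: |R|=0.81869 <1
  x=-3.225: |R|=0.67844 <1
  x=-3.027: |R|=0.62318 <1
  x=-2.301: |R|=0.38830 <1
  x=-5.034: |R|=1.06457 >1
  x=-4.797: |R|=1.02356 >1
Interval (-4.6667, 0).

(-4.6667,0); λ=-2 ⇒ h* = (14/3)/2 = 2.3333.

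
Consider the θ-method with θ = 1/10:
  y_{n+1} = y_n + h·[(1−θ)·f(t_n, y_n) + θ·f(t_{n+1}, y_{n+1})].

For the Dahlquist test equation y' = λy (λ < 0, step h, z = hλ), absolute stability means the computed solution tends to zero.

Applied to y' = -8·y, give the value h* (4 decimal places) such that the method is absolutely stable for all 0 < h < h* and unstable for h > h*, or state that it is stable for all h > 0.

(-2.5000,0); λ=-8 ⇒ h* = (5/2)/8 = 0.3125.

Set f=λy, z=hλ:
  y_{n+1} = y_n + z·[9/10·y_n + 1/10·y_{n+1}] ⇒ (1 − 1/10z)y_{n+1} = (1 + 9/10z)y_n
  Hence R(z) = (1 + 9/10z)/(1 − 1/10z).

Solve |R(x)|<1 on ℝ⁻.
x=-0.76: |R|=0.2937
R=−1: 1+9/10x = −1+1/10x ⇒ -4/5x=2 ⇒ x=2/(-4/5)=-2.5000
Confirm numerically:
  x=-1.707: |R|=0.45810 <1
  x=-1.636: |R|=0.40598 <1
  x=-1.250: |R|=0.11111 <1
  x=-1.192: |R|=0.06505 <1
  x=-3.070: |R|=1.34889 >1
  x=-2.992: |R|=1.30296 >1
  x=-2.622: |R|=1.07733 >1
Interval (-2.5000, 0).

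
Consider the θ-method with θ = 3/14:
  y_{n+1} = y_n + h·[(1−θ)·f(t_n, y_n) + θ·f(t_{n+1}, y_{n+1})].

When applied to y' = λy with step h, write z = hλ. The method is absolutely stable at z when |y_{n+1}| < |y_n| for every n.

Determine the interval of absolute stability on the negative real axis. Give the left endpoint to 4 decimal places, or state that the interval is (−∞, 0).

(-3.5000, 0).

With y'=λy (z=hλ):
  y_{n+1} = y_n + z·[11/14·y_n + 3/14·y_{n+1}] ⇒ (1 − 3/14z)y_{n+1} = (1 + 11/14z)y_n
  Hence R(z) = (1 + 11/14z)/(1 − 3/14z).

Need |R(x)|<1, x<0.
x=-0.98: |R|=0.1901
R=−1: 1+11/14x = −1+3/14x ⇒ -4/7x=2 ⇒ x=2/(-4/7)=-3.5000
Confirm numerically:
  x=-3.338: |R|=0.94603 <1
  x=-3.186: |R|=0.89337 <1
  x=-2.845: |R|=0.76747 <1
  x=-1.449: |R|=0.10568 <1
  x=-3.779: |R|=1.08809 >1
  x=-3.724: |R|=1.07119 >1
So |R|<1 on (-3.5000, 0).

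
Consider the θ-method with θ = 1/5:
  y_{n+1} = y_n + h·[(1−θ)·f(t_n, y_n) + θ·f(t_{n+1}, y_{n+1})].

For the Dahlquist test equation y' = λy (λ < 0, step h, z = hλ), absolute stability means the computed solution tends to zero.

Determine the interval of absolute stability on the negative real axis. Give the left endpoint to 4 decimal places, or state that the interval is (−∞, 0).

Set f=λy, z=hλ:
  y_{n+1} = y_n + z·[4/5·y_n + 1/5·y_{n+1}] ⇒ (1 − 1/5z)y_{n+1} = (1 + 4/5z)y_n
  R(z) = (1 + 4/5z)/(1 − 1/5z).

Need |R(x)|<1, x<0.
x=-1.62: |R|=0.2236
R=−1: 1+4/5x = −1+1/5x ⇒ -3/5x=2 ⇒ x=2/(-3/5)=-3.3333
Confirm numerically:
  x=-3.015: |R|=0.88085 <1
  x=-2.402: |R|=0.62253 <1
  x=-1.823: |R|=0.33592 <1
  x=-1.388: |R|=0.08641 <1
  x=-3.931: |R|=1.20076 >1
  x=-3.778: |R|=1.15197 >1
  x=-3.553: |R|=1.07705 >1
So |R|<1 on (-3.3333, 0).

z∈(-3.3333,0).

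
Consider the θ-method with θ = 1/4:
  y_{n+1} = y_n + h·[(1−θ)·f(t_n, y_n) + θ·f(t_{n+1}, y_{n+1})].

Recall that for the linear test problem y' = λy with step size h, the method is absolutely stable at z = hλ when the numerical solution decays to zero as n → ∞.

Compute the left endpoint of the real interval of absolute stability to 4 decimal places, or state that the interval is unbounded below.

z* = -4.0000.

On y'=λy, z=hλ:
  y_{n+1} = y_n + z·[3/4·y_n + 1/4·y_{n+1}] ⇒ (1 − 1/4z)y_{n+1} = (1 + 3/4z)y_n
  ⇒ R(z) = (1 + 3/4z)/(1 − 1/4z).

Need |R(x)|<1, x<0.
x=-0.75: |R|=0.3684
R=−1: 1+3/4x = −1+1/4x ⇒ -1/2x=2 ⇒ x=2/(-1/2)=-4.0000
Confirm numerically:
  x=-2.352: |R|=0.48111 <1
  x=-1.900: |R|=0.28814 <1
  x=-1.897: |R|=0.28676 <1
  x=-4.364: |R|=1.08704 >1
  x=-4.206: |R|=1.05021 >1
  x=-4.092: |R|=1.02274 >1
Stable set (-4.0000, 0).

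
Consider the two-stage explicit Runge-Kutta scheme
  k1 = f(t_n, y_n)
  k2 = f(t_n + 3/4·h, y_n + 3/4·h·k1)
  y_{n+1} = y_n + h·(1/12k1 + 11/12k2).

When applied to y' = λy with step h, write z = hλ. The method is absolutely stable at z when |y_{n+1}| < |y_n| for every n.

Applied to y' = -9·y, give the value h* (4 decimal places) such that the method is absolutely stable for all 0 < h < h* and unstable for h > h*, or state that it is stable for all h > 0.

(-1.4545,0); λ=-9 ⇒ h* = (16/11)/9 = 0.1616.

With y'=λy (z=hλ):
  k1=λy_n ⇒ h·k1=z·y_n;  k2=λ(1+3/4z)y_n ⇒ h·k2=z(1+3/4z)y_n
  y_{n+1}/y_n = 1 + 1/12z + 11/12z(1+3/4z) = 1 + z + 11/16z²
  ⇒ R(z) = 1 + z + 11/16z².

Solve |R(x)|<1 on ℝ⁻.
x=-1.63: |R|=1.1966
R=1: x+11/16x²=0 ⇒ x=−16/11=-1.4545; min R=1−1/(4·11/16)=0.6364>−1
Confirm numerically:
  x=-1.204: |R|=0.79261 <1
  x=-0.933: |R|=0.66546 <1
  x=-0.840: |R|=0.64510 <1
  x=-0.668: |R|=0.63878 <1
  x=-1.913: |R|=1.60295 >1
  x=-1.721: |R|=1.31527 >1
  x=-1.541: |R|=1.09159 >1
Stable set (-1.4545, 0).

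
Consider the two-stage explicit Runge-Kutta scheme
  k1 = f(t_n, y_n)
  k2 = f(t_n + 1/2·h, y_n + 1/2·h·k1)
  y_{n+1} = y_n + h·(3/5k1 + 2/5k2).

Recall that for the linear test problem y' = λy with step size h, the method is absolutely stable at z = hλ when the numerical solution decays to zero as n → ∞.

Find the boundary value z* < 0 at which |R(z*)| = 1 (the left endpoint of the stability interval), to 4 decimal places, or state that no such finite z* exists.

left endpoint -5.0000.

Test eqn y'=λy, z=hλ:
  k1=λy_n ⇒ h·k1=z·y_n;  k2=λ(1+1/2z)y_n ⇒ h·k2=z(1+1/2z)y_n
  y_{n+1}/y_n = 1 + 3/5z + 2/5z(1+1/2z) = 1 + z + 1/5z²
  Hence R(z) = 1 + z + 1/5z².

Boundary: |R(x)|=1, x<0.
x=-0.36: |R|=0.6659
R=1: x+1/5x²=0 ⇒ x=−5=-5.0000; min R=1−1/(4·1/5)=-0.2500>−1
Confirm numerically:
  x=-4.216: |R|=0.33893 <1
  x=-4.023: |R|=0.21391 <1
  x=-3.853: |R|=0.11612 <1
  x=-5.464: |R|=1.50706 >1
  x=-5.281: |R|=1.29679 >1
  x=-5.174: |R|=1.18006 >1
So |R|<1 on (-5.0000, 0).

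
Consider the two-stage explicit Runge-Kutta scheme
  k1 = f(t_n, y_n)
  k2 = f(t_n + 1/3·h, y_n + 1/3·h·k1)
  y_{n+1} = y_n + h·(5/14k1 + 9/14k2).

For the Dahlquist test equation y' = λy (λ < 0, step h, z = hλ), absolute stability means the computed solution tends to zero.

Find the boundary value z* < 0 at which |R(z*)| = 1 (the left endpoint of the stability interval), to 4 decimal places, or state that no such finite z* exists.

z* = -4.6667.

Test eqn y'=λy, z=hλ:
  k1=λy_n ⇒ h·k1=z·y_n;  k2=λ(1+1/3z)y_n ⇒ h·k2=z(1+1/3z)y_n
  y_{n+1}/y_n = 1 + 5/14z + 9/14z(1+1/3z) = 1 + z + 3/14z²
  so R(z) = 1 + z + 3/14z².

Find x<0 with |R(x)|<1.
x=-1.72: |R|=0.0861
R=1: x+3/14x²=0 ⇒ x=−14/3=-4.6667; min R=1−1/(4·3/14)=-0.1667>−1
Confirm numerically:
  x=-4.329: |R|=0.68677 <1
  x=-3.890: |R|=0.35259 <1
  x=-3.654: |R|=0.20708 <1
  x=-3.290: |R|=0.02945 <1
  x=-5.187: |R|=1.57835 >1
  x=-4.811: |R|=1.14880 >1
  x=-4.718: |R|=1.05190 >1
So |R|<1 on (-4.6667, 0).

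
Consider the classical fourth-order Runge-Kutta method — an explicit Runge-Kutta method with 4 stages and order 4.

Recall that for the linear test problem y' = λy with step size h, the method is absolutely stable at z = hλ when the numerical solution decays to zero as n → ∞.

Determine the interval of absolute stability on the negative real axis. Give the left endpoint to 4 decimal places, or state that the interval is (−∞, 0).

z∈(-2.7853,0).

On y'=λy, z=hλ:
  order 4, 4-stage ⇒ R(z)=1+z+z^2/2+z^3/6+z^4/24
  (e.g. R(-1.33)=0.29272, |R|=0.29272)

Boundary: |R(x)|=1, x<0.
x=-1.33: |R|=0.2927
|R(-1.8)|=0.2854 |R(-1.7)|=0.2742 |R(-1.41)|=0.2815
Bisect:
  x_lo=-3.6377 |R|=3.2521  x_hi=-0.1348 |R|=0.8739
  mid=-1.88625 |R|=0.30165 →hi
  mid=-2.76197 |R|=0.96541 →hi
  mid=-3.19984 |R|=1.82732 →lo
  mid=-2.98091 |R|=1.33727 →lo
  mid=-2.87144 |R|=1.13784 →lo
  mid=-2.81671 |R|=1.04840 →lo
  mid=-2.78934 |R|=1.00612 →lo
  mid=-2.77566 |R|=0.98557 →hi
  mid=-2.78250 |R|=0.99579 →hi
  mid=-2.78592 |R|=1.00094 →lo
  ...
  [-2.78549,-2.78528] ⇒ x*=-2.7853
Interval (-2.7853, 0).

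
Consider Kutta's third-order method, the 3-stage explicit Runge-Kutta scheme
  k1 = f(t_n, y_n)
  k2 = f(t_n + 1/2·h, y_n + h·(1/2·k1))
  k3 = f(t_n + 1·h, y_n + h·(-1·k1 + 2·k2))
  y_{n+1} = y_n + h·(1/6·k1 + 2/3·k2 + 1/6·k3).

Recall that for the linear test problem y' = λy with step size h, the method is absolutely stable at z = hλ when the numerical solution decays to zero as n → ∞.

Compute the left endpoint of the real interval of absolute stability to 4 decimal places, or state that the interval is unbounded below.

left endpoint -2.5127.

Set f=λy, z=hλ:
  order 3, 3-stage ⇒ R(z)=1+z+z^2/2+z^3/6
  (e.g. R(-1.59)=0.00410, |R|=0.00410)

Find x<0 with |R(x)|<1.
x=-1.59: |R|=0.0041
|R(-2.72)|=1.3747 |R(-1.84)|=0.1855 |R(-0.71)|=0.4824
Bisect:
  x_lo=-2.8628 |R|=1.6753  x_hi=-0.0554 |R|=0.9461
  mid=-1.45910 |R|=0.08766 →hi
  mid=-2.16094 |R|=0.50791 →hi
  mid=-2.51186 |R|=0.99854 →hi
  mid=-2.68731 |R|=1.31096 →lo
  mid=-2.59958 |R|=1.14859 →lo
  mid=-2.55572 |R|=1.07207 →lo
  mid=-2.53379 |R|=1.03493 →lo
  ...
  [-2.51288,-2.51271] ⇒ x*=-2.5127
So |R|<1 on (-2.5127, 0).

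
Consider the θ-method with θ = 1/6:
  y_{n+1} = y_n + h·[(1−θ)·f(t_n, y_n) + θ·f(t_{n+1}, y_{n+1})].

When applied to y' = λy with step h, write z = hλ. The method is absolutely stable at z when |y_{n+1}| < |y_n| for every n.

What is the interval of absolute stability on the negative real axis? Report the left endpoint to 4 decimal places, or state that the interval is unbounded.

Test eqn y'=λy, z=hλ:
  y_{n+1} = y_n + z·[5/6·y_n + 1/6·y_{n+1}] ⇒ (1 − 1/6z)y_{n+1} = (1 + 5/6z)y_n
  ⇒ R(z) = (1 + 5/6z)/(1 − 1/6z).

Need |R(x)|<1, x<0.
x=-1.2: |R|=0.0000
R=−1: 1+5/6x = −1+1/6x ⇒ -2/3x=2 ⇒ x=2/(-2/3)=-3.0000
Confirm numerically:
  x=-2.722: |R|=0.87251 <1
  x=-2.129: |R|=0.57141 <1
  x=-1.473: |R|=0.18266 <1
  x=-1.377: |R|=0.11997 <1
  x=-3.568: |R|=1.23746 >1
  x=-3.427: |R|=1.18118 >1
So |R|<1 on (-3.0000, 0).

z∈(-3.0000,0).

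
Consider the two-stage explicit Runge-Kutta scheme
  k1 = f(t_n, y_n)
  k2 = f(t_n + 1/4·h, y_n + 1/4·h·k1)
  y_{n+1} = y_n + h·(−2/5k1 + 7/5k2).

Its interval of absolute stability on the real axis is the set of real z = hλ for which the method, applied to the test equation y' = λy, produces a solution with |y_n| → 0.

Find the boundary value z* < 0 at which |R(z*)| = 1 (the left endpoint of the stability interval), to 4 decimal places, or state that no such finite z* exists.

left endpoint -2.8571.

On y'=λy, z=hλ:
  k1=λy_n ⇒ h·k1=z·y_n;  k2=λ(1+1/4z)y_n ⇒ h·k2=z(1+1/4z)y_n
  y_{n+1}/y_n = 1 − 2/5z + 7/5z(1+1/4z) = 1 + z + 7/20z²
  so R(z) = 1 + z + 7/20z².

Find x<0 with |R(x)|<1.
x=-1.03: |R|=0.3413
R=1: x+7/20x²=0 ⇒ x=−20/7=-2.8571; min R=1−1/(4·7/20)=0.2857>−1
Confirm numerically:
  x=-2.762: |R|=0.90803 <1
  x=-2.168: |R|=0.47708 <1
  x=-1.952: |R|=0.38161 <1
  x=-1.659: |R|=0.30430 <1
  x=-3.327: |R|=1.54713 >1
  x=-3.101: |R|=1.26467 >1
  x=-2.948: |R|=1.09375 >1
Interval (-2.8571, 0).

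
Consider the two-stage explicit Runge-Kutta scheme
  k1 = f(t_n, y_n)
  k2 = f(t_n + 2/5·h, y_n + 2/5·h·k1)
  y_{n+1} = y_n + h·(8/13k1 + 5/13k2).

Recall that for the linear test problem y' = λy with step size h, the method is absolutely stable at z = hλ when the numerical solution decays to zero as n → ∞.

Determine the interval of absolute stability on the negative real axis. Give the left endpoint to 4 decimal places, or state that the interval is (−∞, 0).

z∈(-6.5000,0).

Test eqn y'=λy, z=hλ:
  k1=λy_n ⇒ h·k1=z·y_n;  k2=λ(1+2/5z)y_n ⇒ h·k2=z(1+2/5z)y_n
  y_{n+1}/y_n = 1 + 8/13z + 5/13z(1+2/5z) = 1 + z + 2/13z²
  so R(z) = 1 + z + 2/13z².

Solve |R(x)|<1 on ℝ⁻.
x=-1.47: |R|=0.1376
R=1: x+2/13x²=0 ⇒ x=−13/2=-6.5000; min R=1−1/(4·2/13)=-0.6250>−1
Confirm numerically:
  x=-3.404: |R|=0.62135 <1
  x=-3.262: |R|=0.62498 <1
  x=-3.153: |R|=0.62355 <1
  x=-2.940: |R|=0.61022 <1
  x=-7.000: |R|=1.53846 >1
  x=-6.915: |R|=1.44150 >1
  x=-6.631: |R|=1.13364 >1
Interval (-6.5000, 0).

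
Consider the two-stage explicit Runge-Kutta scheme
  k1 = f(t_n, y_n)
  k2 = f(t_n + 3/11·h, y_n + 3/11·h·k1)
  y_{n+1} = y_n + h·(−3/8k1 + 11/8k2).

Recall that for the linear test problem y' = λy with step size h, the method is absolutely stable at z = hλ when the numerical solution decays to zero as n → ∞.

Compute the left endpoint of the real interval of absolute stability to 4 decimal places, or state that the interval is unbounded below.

left endpoint -2.6667.

Set f=λy, z=hλ:
  k1=λy_n ⇒ h·k1=z·y_n;  k2=λ(1+3/11z)y_n ⇒ h·k2=z(1+3/11z)y_n
  y_{n+1}/y_n = 1 − 3/8z + 11/8z(1+3/11z) = 1 + z + 3/8z²
  Hence R(z) = 1 + z + 3/8z².

Boundary: |R(x)|=1, x<0.
x=-0.81: |R|=0.4360
R=1: x+3/8x²=0 ⇒ x=−8/3=-2.6667; min R=1−1/(4·3/8)=0.3333>−1
Confirm numerically:
  x=-2.538: |R|=0.87754 <1
  x=-2.138: |R|=0.57614 <1
  x=-1.096: |R|=0.35446 <1
  x=-3.227: |R|=1.67807 >1
  x=-2.903: |R|=1.25728 >1
Interval (-2.6667, 0).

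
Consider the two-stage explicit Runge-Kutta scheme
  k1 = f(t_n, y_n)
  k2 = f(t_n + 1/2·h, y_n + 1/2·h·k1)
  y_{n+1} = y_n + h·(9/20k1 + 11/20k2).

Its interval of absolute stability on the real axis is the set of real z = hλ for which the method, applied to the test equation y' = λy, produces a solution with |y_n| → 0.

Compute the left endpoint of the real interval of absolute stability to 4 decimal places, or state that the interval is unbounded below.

On y'=λy, z=hλ:
  k1=λy_n ⇒ h·k1=z·y_n;  k2=λ(1+1/2z)y_n ⇒ h·k2=z(1+1/2z)y_n
  y_{n+1}/y_n = 1 + 9/20z + 11/20z(1+1/2z) = 1 + z + 11/40z²
  R(z) = 1 + z + 11/40z².

Need |R(x)|<1, x<0.
x=-1.52: |R|=0.1154
R=1: x+11/40x²=0 ⇒ x=−40/11=-3.6364; min R=1−1/(4·11/40)=0.0909>−1
Confirm numerically:
  x=-3.126: |R|=0.56127 <1
  x=-2.622: |R|=0.26859 <1
  x=-2.611: |R|=0.26376 <1
  x=-1.878: |R|=0.09189 <1
  x=-4.017: |R|=1.42048 >1
  x=-3.905: |R|=1.28848 >1
  x=-3.845: |R|=1.22061 >1
Stable set (-3.6364, 0).

left endpoint -3.6364.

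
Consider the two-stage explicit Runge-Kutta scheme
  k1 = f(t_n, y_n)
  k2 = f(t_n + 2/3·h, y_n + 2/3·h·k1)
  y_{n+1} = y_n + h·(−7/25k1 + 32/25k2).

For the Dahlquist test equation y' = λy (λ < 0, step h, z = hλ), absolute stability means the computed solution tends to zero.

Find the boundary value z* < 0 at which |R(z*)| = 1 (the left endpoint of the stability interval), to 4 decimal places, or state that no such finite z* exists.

Test eqn y'=λy, z=hλ:
  k1=λy_n ⇒ h·k1=z·y_n;  k2=λ(1+2/3z)y_n ⇒ h·k2=z(1+2/3z)y_n
  y_{n+1}/y_n = 1 − 7/25z + 32/25z(1+2/3z) = 1 + z + 64/75z²
  ⇒ R(z) = 1 + z + 64/75z².

Boundary: |R(x)|=1, x<0.
x=-0.73: |R|=0.7247
R=1: x+64/75x²=0 ⇒ x=−75/64=-1.1719; min R=1−1/(4·64/75)=0.7070>−1
Confirm numerically:
  x=-1.011: |R|=0.86121 <1
  x=-0.961: |R|=0.82707 <1
  x=-0.471: |R|=0.71830 <1
  x=-1.765: |R|=1.89333 >1
  x=-1.236: |R|=1.06763 >1
Interval (-1.1719, 0).

z* = -1.1719.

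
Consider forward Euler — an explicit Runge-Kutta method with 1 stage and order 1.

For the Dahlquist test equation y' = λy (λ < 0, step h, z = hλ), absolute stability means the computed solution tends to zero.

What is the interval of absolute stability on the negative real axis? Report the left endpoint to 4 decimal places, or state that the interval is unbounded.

z∈(-2.0000,0).

On y'=λy, z=hλ:
  order 1, 1-stage ⇒ R(z)=1+z
  (e.g. R(-1.09)=-0.09000, |R|=0.09000)

Find x<0 with |R(x)|<1.
x=-1.09: |R|=0.0900
|R(-2.21)|=1.2100 |R(-2.03)|=1.0300 |R(-1.48)|=0.4800
Bisect:
  x_lo=-2.6891 |R|=1.6891  x_hi=-0.2676 |R|=0.7324
  mid=-1.47834 |R|=0.47834 →hi
  mid=-2.08370 |R|=1.08370 →lo
  mid=-1.78102 |R|=0.78102 →hi
  mid=-1.93236 |R|=0.93236 →hi
  mid=-2.00803 |R|=1.00803 →lo
  mid=-1.97019 |R|=0.97019 →hi
  mid=-1.98911 |R|=0.98911 →hi
  mid=-1.99857 |R|=0.99857 →hi
  mid=-2.00330 |R|=1.00330 →lo
  mid=-2.00093 |R|=1.00093 →lo
  ...
  [-2.00004,-1.99990] ⇒ x*=-2.0000
Stable set (-2.0000, 0).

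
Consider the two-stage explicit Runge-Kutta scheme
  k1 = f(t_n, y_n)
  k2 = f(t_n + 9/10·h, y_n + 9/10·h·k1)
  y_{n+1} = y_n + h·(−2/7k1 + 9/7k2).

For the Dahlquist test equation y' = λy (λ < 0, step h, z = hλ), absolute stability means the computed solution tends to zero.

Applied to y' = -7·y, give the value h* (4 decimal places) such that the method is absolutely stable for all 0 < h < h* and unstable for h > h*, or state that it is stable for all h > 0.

Test eqn y'=λy, z=hλ:
  k1=λy_n ⇒ h·k1=z·y_n;  k2=λ(1+9/10z)y_n ⇒ h·k2=z(1+9/10z)y_n
  y_{n+1}/y_n = 1 − 2/7z + 9/7z(1+9/10z) = 1 + z + 81/70z²
  so R(z) = 1 + z + 81/70z².

Find x<0 with |R(x)|<1.
x=-1.59: |R|=2.3354
R=1: x+81/70x²=0 ⇒ x=−70/81=-0.8642; min R=1−1/(4·81/70)=0.7840>−1
Confirm numerically:
  x=-0.719: |R|=0.87920 <1
  x=-0.636: |R|=0.83206 <1
  x=-0.595: |R|=0.81466 <1
  x=-0.584: |R|=0.81065 <1
  x=-1.358: |R|=1.77596 >1
  x=-1.340: |R|=1.73777 >1
  x=-0.960: |R|=1.10642 >1
Stable set (-0.8642, 0).

(-0.8642,0); λ=-7 ⇒ h* = (70/81)/7 = 0.1235.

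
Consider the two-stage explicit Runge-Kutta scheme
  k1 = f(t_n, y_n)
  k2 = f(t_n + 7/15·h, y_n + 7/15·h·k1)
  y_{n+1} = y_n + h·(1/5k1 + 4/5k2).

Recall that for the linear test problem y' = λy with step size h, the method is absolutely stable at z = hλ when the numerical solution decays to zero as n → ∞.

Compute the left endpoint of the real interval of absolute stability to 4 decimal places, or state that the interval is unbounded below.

left endpoint -2.6786.

Set f=λy, z=hλ:
  k1=λy_n ⇒ h·k1=z·y_n;  k2=λ(1+7/15z)y_n ⇒ h·k2=z(1+7/15z)y_n
  y_{n+1}/y_n = 1 + 1/5z + 4/5z(1+7/15z) = 1 + z + 28/75z²
  ⇒ R(z) = 1 + z + 28/75z².

Solve |R(x)|<1 on ℝ⁻.
x=-1.12: |R|=0.3483
R=1: x+28/75x²=0 ⇒ x=−75/28=-2.6786; min R=1−1/(4·28/75)=0.3304>−1
Confirm numerically:
  x=-2.151: |R|=0.57634 <1
  x=-1.705: |R|=0.38029 <1
  x=-1.330: |R|=0.33039 <1
  x=-3.129: |R|=1.52617 >1
  x=-3.083: |R|=1.46549 >1
  x=-2.705: |R|=1.02669 >1
Interval (-2.6786, 0).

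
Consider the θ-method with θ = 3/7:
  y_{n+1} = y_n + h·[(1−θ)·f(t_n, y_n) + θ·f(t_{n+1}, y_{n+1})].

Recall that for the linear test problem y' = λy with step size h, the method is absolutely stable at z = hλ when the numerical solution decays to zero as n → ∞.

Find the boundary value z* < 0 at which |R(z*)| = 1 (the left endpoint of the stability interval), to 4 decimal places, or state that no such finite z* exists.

left endpoint -14.0000.

Set f=λy, z=hλ:
  y_{n+1} = y_n + z·[4/7·y_n + 3/7·y_{n+1}] ⇒ (1 − 3/7z)y_{n+1} = (1 + 4/7z)y_n
  Hence R(z) = (1 + 4/7z)/(1 − 3/7z).

Solve |R(x)|<1 on ℝ⁻.
x=-1.58: |R|=0.0579
R=−1: 1+4/7x = −1+3/7x ⇒ -1/7x=2 ⇒ x=2/(-1/7)=-14.0000
Confirm numerically:
  x=-12.996: |R|=0.97817 <1
  x=-10.615: |R|=0.91286 <1
  x=-8.652: |R|=0.83772 <1
  x=-14.201: |R|=1.00405 >1
  x=-14.103: |R|=1.00209 >1
So |R|<1 on (-14.0000, 0).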